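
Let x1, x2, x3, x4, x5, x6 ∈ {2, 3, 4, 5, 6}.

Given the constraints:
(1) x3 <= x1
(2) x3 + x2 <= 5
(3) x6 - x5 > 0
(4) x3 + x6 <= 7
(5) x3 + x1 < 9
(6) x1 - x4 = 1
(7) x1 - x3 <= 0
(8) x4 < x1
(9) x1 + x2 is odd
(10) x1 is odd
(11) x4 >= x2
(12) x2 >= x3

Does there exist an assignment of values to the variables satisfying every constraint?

Constraints 7, 8, 11, and 12 give x4 < x1, x1 ≤ x3, x3 ≤ x2, x2 ≤ x4. Chaining: x4 < x1 ≤ x3 ≤ x2 ≤ x4, which forces x4 < x4 — impossible.

Unsatisfiable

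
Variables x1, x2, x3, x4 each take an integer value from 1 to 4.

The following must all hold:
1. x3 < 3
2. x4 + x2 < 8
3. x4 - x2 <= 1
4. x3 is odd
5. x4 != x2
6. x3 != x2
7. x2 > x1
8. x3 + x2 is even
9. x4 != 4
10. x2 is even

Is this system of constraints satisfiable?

Constraint 4 makes x3 odd and constraint 10 makes x2 even, so x3 + x2 must be odd. Constraint 8 says x3 + x2 is even — contradiction.

Unsatisfiable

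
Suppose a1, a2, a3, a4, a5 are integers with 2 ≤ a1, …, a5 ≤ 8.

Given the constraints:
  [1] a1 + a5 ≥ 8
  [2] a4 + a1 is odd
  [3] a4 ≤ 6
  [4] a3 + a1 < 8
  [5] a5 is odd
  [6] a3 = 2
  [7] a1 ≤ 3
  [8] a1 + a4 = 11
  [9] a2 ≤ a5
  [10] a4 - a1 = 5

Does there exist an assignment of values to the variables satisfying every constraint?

Unsatisfiable

From constraint 7: a1 ≤ 3. From constraint 3: a4 ≤ 6. Hence a1 + a4 ≤ 9. But constraint 8 requires a1 + a4 = 11, and 11 > 9. Contradiction.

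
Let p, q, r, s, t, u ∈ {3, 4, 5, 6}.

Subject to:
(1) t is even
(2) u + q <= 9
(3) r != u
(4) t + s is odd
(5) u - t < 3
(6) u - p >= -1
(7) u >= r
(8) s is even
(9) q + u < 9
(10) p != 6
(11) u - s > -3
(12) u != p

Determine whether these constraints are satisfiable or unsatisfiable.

Constraint 1 makes t even and constraint 8 makes s even, so t + s must be even. Constraint 4 says t + s is odd — contradiction.

Unsatisfiable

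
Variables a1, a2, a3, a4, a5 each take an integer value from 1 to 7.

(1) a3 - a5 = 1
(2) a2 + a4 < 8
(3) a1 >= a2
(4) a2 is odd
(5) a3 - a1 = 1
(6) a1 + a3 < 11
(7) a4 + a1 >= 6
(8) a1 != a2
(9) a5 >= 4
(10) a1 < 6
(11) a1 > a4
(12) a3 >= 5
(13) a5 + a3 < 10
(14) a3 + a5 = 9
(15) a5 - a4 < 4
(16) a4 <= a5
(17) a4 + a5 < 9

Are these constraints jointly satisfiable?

Satisfiable

Take a1 = 4, a2 = 3, a3 = 5, a4 = 2, a5 = 4. Then constraint 1: a3 - a5 = 1; constraint 2: a2 + a4 = 5, and every other listed constraint is also met.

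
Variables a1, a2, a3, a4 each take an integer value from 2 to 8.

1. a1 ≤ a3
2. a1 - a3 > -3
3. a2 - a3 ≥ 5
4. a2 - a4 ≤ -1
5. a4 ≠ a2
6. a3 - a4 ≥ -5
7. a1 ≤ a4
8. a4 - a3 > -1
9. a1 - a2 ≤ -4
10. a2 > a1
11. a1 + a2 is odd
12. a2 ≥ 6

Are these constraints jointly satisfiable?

Constraints 3, 4, and 6 give a3 − a4 ≥ -5, a4 − a2 ≥ 1, a2 − a3 ≥ 5.
Adding all 3 inequalities: the left sides telescope to 0, and the right sides sum to (-5) + 1 + 5 = 1. So 0 ≥ 1, which is false.

Unsatisfiable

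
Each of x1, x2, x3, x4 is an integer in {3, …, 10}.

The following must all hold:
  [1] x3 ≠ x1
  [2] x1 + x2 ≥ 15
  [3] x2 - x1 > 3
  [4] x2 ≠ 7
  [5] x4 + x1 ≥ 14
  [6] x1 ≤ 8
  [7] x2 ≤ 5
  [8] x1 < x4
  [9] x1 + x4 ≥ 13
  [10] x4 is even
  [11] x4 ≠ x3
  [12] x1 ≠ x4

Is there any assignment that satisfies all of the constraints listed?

Unsatisfiable

From constraint 6: x1 ≤ 8. From constraint 7: x2 ≤ 5. Hence x1 + x2 ≤ 13. But constraint 2 requires x1 + x2 ≥ 15, and 15 > 13. Contradiction.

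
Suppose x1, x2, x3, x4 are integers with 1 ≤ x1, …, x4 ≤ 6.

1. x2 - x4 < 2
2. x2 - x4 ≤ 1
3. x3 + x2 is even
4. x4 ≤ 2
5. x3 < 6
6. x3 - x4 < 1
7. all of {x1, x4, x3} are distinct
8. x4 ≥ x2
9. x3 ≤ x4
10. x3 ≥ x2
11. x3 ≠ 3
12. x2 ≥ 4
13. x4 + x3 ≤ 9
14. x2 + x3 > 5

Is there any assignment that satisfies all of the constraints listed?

From constraints 10 and 12: x3 ≥ x2 and x2 ≥ 4, so x3 ≥ 4. From constraints 4 and 9: x3 ≤ x4 and x4 ≤ 2, so x3 ≤ 2. But 2 < 4, so no value of x3 works.

Unsatisfiable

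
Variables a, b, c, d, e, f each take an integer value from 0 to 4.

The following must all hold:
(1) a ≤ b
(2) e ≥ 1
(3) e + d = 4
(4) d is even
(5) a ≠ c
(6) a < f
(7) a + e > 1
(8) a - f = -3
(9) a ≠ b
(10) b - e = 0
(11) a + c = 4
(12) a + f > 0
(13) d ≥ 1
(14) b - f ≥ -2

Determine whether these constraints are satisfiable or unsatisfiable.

Take a = 0, b = 2, c = 4, d = 2, e = 2, f = 3. Then constraint 3: e + d = 4; constraint 7: a + e = 2, and every other listed constraint is also met.

Satisfiable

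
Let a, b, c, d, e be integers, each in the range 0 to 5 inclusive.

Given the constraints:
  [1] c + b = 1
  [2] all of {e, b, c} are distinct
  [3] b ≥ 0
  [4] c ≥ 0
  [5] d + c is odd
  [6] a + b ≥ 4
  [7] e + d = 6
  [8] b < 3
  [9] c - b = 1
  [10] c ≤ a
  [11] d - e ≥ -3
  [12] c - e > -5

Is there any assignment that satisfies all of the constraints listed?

Satisfiable

Setting (a, b, c, d, e) = (4, 0, 1, 2, 4) satisfies everything: constraint 1: c + b = 1; constraint 6: a + b = 4; constraint 7: e + d = 6, and the others follow.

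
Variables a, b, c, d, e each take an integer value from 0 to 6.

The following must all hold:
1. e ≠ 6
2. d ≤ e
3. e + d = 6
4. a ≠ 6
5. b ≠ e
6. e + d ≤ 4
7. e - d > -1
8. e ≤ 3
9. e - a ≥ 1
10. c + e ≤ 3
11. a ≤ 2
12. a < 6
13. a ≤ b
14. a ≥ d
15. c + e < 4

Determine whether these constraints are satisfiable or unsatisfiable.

Unsatisfiable

From constraint 8: e ≤ 3. From constraints 11 and 14: d ≤ a ≤ 2. Hence e + d ≤ 5. But constraint 3 requires e + d = 6, and 6 > 5. Contradiction.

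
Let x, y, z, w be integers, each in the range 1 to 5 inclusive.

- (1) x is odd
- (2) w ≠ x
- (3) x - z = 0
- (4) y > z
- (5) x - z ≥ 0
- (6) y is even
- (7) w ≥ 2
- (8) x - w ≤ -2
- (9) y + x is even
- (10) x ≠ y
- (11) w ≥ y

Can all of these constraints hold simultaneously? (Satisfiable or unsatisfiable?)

Constraint 6 makes y even and constraint 1 makes x odd, so y + x must be odd. Constraint 9 says y + x is even — contradiction.

Unsatisfiable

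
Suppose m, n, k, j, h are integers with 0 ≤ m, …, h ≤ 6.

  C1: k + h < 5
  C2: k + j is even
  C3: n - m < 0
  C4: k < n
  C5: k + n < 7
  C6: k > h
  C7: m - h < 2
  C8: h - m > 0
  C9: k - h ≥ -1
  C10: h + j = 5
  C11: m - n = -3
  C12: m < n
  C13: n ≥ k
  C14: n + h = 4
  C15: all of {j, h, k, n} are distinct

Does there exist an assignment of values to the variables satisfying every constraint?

Unsatisfiable

Constraints 3, 4, 6, and 8 give h < k, k < n, n < m, m < h. Chaining: h < k < n < m < h, which forces h < h — impossible.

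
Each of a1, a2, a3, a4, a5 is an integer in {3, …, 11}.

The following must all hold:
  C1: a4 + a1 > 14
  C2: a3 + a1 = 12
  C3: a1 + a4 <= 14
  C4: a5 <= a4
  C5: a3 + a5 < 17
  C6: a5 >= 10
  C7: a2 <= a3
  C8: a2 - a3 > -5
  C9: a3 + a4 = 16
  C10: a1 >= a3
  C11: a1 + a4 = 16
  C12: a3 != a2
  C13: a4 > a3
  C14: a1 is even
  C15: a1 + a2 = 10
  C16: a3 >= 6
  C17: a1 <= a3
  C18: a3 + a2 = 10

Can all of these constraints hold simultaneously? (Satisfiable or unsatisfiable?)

Unsatisfiable

From constraints 10 and 16: a1 ≥ a3 ≥ 6. From constraints 4 and 6: a4 ≥ a5 ≥ 10. Hence a1 + a4 ≥ 16. But constraint 3 requires a1 + a4 ≤ 14, and 14 < 16. Contradiction.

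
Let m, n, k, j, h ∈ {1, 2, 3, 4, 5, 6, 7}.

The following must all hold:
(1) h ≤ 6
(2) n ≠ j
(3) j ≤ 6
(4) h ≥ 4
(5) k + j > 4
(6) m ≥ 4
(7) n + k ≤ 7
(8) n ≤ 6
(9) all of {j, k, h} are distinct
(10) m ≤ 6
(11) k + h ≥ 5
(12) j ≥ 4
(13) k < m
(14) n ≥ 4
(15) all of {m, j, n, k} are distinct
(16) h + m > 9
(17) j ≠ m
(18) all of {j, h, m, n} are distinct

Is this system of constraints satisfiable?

Constraints 1, 3, 4, 6, 8, 10, 12, and 14 confine each of j, h, m, n to the 3 values {4, …, 6}.
Constraint 18 requires all 4 of them to be distinct, but only 3 values are available — impossible by the pigeonhole principle.

Unsatisfiable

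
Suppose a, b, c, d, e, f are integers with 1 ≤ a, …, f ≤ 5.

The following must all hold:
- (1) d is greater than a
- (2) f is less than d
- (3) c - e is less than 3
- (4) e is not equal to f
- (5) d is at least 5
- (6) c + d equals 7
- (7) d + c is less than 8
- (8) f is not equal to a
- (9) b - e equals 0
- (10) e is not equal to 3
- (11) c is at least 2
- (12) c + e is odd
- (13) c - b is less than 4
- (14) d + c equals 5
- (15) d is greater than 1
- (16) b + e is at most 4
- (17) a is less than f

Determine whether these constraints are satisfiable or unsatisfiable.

From constraint 5: d ≥ 5. From constraint 11: c ≥ 2. Hence d + c ≥ 7. But constraint 14 requires d + c = 5, and 5 < 7. Contradiction.

Unsatisfiable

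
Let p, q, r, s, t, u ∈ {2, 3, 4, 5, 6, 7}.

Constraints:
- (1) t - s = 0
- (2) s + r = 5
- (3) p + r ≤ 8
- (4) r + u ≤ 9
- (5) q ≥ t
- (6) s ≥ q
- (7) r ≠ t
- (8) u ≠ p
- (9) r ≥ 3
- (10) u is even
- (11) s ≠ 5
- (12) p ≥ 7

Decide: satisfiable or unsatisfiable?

Unsatisfiable

From constraint 12: p ≥ 7. From constraint 9: r ≥ 3. Hence p + r ≥ 10. But constraint 3 requires p + r ≤ 8, and 8 < 10. Contradiction.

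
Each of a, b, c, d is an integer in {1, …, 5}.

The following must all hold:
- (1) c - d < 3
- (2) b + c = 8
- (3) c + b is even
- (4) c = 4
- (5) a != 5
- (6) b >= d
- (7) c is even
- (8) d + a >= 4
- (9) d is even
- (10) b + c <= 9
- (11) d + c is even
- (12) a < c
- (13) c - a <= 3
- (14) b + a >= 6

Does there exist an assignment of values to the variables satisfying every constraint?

One satisfying assignment is a = 2, b = 4, c = 4, d = 4.
For the less obvious constraints — constraint 1: c - d = 0; constraint 2: b + c = 8; constraint 8: d + a = 6 — and the others hold by inspection.

Satisfiable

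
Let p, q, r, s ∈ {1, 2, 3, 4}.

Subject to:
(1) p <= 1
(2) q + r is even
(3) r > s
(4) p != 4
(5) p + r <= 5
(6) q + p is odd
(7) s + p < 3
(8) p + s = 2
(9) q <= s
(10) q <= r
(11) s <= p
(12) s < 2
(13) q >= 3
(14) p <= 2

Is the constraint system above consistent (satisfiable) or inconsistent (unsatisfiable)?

Unsatisfiable

From constraints 9 and 13: s ≥ q and q ≥ 3, so s ≥ 3. From constraints 1 and 11: s ≤ p and p ≤ 1, so s ≤ 1. But 1 < 3, so no value of s works.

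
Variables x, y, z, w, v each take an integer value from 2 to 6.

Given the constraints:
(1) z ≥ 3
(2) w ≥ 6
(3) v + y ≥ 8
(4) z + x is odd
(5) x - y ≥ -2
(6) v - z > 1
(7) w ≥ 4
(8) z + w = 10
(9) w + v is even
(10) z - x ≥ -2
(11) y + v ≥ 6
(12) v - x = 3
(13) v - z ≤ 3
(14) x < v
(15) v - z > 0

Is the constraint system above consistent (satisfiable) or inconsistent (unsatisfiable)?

One satisfying assignment is x = 3, y = 2, z = 4, w = 6, v = 6.
For the less obvious constraints — constraint 3: v + y = 8; constraint 5: x - y = 1; constraint 6: v - z = 2 — and the others hold by inspection.

Satisfiable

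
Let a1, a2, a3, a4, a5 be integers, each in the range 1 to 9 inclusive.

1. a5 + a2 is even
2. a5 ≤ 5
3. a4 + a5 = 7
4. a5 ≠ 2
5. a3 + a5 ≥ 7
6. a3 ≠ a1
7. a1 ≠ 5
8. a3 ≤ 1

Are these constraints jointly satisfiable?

From constraint 8: a3 ≤ 1. From constraint 2: a5 ≤ 5. Hence a3 + a5 ≤ 6. But constraint 5 requires a3 + a5 ≥ 7, and 7 > 6. Contradiction.

Unsatisfiable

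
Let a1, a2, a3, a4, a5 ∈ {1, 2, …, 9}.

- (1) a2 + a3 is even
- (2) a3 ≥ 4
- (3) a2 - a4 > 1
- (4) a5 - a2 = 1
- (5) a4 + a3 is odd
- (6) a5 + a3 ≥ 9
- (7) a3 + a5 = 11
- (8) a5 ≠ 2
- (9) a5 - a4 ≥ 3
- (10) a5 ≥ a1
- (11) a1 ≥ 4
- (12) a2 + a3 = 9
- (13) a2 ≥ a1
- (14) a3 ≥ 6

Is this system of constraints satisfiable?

From constraints 11 and 13: a2 ≥ a1 ≥ 4. From constraint 14: a3 ≥ 6. Hence a2 + a3 ≥ 10. But constraint 12 requires a2 + a3 = 9, and 9 < 10. Contradiction.

Unsatisfiable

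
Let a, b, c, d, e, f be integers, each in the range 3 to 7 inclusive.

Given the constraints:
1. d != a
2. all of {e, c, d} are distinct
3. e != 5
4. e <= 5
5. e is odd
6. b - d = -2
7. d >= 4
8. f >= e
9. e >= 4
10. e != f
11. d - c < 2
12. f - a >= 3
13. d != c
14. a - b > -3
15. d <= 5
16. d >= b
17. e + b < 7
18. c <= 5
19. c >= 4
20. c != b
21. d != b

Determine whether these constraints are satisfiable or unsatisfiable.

Constraints 4, 7, 9, 15, 18, and 19 confine each of e, c, d to the 2 values {4, 5}.
Constraint 2 requires all 3 of them to be distinct, but only 2 values are available — impossible by the pigeonhole principle.

Unsatisfiable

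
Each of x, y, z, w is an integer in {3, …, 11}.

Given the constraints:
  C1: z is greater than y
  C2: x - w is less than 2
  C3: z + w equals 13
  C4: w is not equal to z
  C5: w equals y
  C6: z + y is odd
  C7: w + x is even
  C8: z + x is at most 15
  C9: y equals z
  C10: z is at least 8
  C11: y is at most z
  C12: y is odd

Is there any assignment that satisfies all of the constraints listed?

From constraints 5 and 9, w = y = z, so w = z. But constraint 4 says w ≠ z. Contradiction.

Unsatisfiable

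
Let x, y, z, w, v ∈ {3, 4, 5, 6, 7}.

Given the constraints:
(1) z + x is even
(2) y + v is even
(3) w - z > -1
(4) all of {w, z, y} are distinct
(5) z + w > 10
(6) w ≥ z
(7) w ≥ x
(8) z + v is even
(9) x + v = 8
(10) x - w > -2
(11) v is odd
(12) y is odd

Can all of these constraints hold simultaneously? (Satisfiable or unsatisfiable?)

Take x = 5, y = 7, z = 5, w = 6, v = 3. Then constraint 3: w - z = 1; constraint 5: z + w = 11; constraint 9: x + v = 8, and every other listed constraint is also met.

Satisfiable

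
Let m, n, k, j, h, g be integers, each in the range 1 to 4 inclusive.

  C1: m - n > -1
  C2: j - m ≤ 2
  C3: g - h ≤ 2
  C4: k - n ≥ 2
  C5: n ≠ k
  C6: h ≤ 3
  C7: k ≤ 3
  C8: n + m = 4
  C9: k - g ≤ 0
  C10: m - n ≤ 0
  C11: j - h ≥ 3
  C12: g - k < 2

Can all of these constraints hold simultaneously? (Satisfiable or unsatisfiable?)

Unsatisfiable

Constraints 2, 3, 4, 9, 10, and 11 give h − g ≥ -2, g − k ≥ 0, k − n ≥ 2, n − m ≥ 0, m − j ≥ -2, j − h ≥ 3.
Adding all 6 inequalities: the left sides telescope to 0, and the right sides sum to (-2) + 0 + 2 + 0 + (-2) + 3 = 1. So 0 ≥ 1, which is false.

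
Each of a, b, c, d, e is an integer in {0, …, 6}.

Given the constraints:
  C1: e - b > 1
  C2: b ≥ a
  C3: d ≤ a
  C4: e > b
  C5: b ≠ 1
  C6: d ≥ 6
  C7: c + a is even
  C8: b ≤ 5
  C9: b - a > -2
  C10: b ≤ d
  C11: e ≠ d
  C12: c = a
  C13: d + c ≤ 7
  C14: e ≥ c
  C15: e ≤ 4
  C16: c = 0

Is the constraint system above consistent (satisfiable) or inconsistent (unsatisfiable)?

From constraints 3 and 6: a ≥ d and d ≥ 6, so a ≥ 6. From constraints 2 and 8: a ≤ b and b ≤ 5, so a ≤ 5. But 5 < 6, so no value of a works.

Unsatisfiable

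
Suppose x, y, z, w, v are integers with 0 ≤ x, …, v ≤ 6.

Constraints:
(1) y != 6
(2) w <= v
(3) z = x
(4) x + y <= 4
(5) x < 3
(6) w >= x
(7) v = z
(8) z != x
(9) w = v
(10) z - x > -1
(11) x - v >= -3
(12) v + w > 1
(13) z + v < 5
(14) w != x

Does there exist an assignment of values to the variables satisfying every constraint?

Unsatisfiable

From constraints 3, 7, and 9, w = v = z = x, so w = x. But constraint 14 says w ≠ x. Contradiction.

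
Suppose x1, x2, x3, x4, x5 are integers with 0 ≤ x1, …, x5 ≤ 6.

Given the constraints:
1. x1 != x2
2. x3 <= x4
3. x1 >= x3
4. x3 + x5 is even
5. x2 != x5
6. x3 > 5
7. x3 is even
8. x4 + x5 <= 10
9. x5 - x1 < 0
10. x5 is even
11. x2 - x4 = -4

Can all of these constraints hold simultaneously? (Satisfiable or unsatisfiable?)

The assignment x1 = 6, x2 = 2, x3 = 6, x4 = 6, x5 = 4 works:
  constraint 8 holds since x4 + x5 = 10.
  constraint 9 holds since x5 - x1 = -2.
  constraint 11 holds since x2 - x4 = -4.
The rest check out directly.

Satisfiable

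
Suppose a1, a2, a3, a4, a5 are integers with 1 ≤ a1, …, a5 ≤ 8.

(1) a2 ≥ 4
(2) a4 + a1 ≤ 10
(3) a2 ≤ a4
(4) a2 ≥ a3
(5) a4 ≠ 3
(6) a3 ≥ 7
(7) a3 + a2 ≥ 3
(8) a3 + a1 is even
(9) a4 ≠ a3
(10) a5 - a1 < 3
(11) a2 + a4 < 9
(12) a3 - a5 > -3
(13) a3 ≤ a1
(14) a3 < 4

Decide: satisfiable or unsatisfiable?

From constraints 1 and 3: a4 ≥ a2 ≥ 4. From constraints 6 and 13: a1 ≥ a3 ≥ 7. Hence a4 + a1 ≥ 11. But constraint 2 requires a4 + a1 ≤ 10, and 10 < 11. Contradiction.

Unsatisfiable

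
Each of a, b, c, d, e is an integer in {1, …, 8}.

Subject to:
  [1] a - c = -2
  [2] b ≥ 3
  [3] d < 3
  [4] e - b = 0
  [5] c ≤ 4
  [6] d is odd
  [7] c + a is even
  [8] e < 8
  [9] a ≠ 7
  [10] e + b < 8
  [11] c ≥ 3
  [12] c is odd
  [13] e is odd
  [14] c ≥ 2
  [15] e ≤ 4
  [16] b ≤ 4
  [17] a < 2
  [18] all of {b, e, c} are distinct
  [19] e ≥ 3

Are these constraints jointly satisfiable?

Unsatisfiable

Constraints 2, 5, 11, 15, 16, and 19 confine each of b, e, c to the 2 values {3, 4}.
Constraint 18 requires all 3 of them to be distinct, but only 2 values are available — impossible by the pigeonhole principle.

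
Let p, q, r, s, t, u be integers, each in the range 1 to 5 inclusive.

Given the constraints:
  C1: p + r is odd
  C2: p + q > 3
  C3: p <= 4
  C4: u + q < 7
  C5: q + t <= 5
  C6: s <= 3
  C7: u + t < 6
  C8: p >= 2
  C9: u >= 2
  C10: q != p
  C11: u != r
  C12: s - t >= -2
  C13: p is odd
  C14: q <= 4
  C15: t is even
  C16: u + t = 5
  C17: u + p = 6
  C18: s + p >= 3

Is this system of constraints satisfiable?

Setting (p, q, r, s, t, u) = (3, 1, 2, 1, 2, 3) satisfies everything: constraint 2: p + q = 4; constraint 4: u + q = 4, and the others follow.

Satisfiable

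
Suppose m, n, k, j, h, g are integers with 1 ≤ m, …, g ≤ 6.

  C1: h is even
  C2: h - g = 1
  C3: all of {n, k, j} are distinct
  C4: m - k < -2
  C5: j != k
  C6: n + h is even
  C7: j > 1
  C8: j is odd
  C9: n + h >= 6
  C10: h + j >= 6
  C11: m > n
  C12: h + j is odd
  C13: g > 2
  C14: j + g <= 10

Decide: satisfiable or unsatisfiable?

Satisfiable

One satisfying assignment is m = 3, n = 2, k = 6, j = 3, h = 6, g = 5.
For the less obvious constraints — constraint 2: h - g = 1; constraint 4: m - k = -3; constraint 9: n + h = 8 — and the others hold by inspection.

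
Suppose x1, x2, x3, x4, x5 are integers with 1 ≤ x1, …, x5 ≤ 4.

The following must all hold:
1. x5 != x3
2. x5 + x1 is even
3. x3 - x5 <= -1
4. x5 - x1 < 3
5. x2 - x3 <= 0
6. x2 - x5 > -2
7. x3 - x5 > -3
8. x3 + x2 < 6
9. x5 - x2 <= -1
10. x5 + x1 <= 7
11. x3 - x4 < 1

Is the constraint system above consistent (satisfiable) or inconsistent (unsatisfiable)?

Constraints 3, 5, and 9 give x5 − x3 ≥ 1, x3 − x2 ≥ 0, x2 − x5 ≥ 1.
Adding all 3 inequalities: the left sides telescope to 0, and the right sides sum to 1 + 0 + 1 = 2. So 0 ≥ 2, which is false.

Unsatisfiable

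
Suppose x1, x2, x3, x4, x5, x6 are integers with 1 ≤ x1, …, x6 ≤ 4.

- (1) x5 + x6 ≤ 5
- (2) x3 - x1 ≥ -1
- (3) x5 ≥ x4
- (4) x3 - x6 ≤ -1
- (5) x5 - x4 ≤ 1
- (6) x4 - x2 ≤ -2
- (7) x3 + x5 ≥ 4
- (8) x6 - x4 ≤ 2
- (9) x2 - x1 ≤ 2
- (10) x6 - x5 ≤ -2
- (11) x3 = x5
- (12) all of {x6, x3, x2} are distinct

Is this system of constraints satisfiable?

Constraints 2, 4, 5, 6, 9, and 10 give x5 − x6 ≥ 2, x6 − x3 ≥ 1, x3 − x1 ≥ -1, x1 − x2 ≥ -2, x2 − x4 ≥ 2, x4 − x5 ≥ -1.
Adding all 6 inequalities: the left sides telescope to 0, and the right sides sum to 2 + 1 + (-1) + (-2) + 2 + (-1) = 1. So 0 ≥ 1, which is false.

Unsatisfiable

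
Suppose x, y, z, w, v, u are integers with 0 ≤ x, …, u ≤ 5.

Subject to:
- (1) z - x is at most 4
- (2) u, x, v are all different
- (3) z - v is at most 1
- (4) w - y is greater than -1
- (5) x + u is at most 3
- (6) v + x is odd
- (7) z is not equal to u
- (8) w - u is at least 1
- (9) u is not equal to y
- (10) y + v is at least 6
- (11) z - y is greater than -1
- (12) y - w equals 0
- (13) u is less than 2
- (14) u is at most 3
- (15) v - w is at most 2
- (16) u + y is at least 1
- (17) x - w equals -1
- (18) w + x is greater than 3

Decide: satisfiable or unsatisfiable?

Setting (x, y, z, w, v, u) = (2, 3, 3, 3, 3, 0) satisfies everything: constraint 1: z - x = 1; constraint 3: z - v = 0, and the others follow.

Satisfiable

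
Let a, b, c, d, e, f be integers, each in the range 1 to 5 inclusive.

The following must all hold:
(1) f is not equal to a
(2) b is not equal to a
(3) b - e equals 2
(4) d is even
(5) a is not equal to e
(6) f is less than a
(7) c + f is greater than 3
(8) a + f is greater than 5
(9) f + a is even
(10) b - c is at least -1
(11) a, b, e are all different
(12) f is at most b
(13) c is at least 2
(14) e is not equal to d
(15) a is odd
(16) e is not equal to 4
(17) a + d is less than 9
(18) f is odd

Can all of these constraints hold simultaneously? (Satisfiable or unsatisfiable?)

Take a = 5, b = 3, c = 3, d = 2, e = 1, f = 3. Then constraint 3: b - e = 2; constraint 7: c + f = 6, and every other listed constraint is also met.

Satisfiable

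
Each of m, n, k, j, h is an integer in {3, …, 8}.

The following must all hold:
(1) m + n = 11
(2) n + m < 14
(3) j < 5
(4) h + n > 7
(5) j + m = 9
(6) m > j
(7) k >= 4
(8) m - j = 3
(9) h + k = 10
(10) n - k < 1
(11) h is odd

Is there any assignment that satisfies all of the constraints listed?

Try m = 6, n = 5, k = 7, j = 3, h = 3.
Check constraint 1: m + n = 11; constraint 2: n + m = 11; constraint 4: h + n = 8. The remaining constraints are straightforward to verify.

Satisfiable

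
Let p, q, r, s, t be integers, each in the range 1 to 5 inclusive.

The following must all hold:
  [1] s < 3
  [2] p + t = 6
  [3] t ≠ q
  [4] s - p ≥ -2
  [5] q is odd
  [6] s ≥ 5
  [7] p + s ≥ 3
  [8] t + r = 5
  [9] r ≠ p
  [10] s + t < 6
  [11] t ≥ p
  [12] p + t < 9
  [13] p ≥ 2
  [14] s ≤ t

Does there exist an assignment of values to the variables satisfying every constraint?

Unsatisfiable

From constraint 13: p ≥ 2. From constraints 6 and 14: t ≥ s ≥ 5. Hence p + t ≥ 7. But constraint 2 requires p + t = 6, and 6 < 7. Contradiction.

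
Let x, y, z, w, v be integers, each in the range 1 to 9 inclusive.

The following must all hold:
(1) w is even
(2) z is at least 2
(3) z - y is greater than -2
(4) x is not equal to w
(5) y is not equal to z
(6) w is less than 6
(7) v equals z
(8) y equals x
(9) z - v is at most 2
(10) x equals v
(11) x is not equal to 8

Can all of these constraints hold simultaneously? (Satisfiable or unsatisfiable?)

Unsatisfiable

From constraints 7, 8, and 10, y = x = v = z, so y = z. But constraint 5 says y ≠ z. Contradiction.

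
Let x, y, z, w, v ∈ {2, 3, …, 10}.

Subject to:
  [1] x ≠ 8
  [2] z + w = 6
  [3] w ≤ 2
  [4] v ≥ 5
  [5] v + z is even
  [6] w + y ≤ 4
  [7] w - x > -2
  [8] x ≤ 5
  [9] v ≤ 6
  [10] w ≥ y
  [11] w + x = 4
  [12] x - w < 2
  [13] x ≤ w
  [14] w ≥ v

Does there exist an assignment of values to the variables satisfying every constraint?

From constraint 4: v ≥ 5. From constraints 3 and 14: v ≤ w and w ≤ 2, so v ≤ 2. But 2 < 5, so no value of v works.

Unsatisfiable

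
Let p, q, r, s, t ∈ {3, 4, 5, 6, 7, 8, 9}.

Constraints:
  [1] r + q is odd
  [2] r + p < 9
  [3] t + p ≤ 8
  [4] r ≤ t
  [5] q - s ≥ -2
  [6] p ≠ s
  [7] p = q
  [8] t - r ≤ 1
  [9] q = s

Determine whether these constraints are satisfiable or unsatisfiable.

From constraints 7 and 9, p = q = s, so p = s. But constraint 6 says p ≠ s. Contradiction.

Unsatisfiable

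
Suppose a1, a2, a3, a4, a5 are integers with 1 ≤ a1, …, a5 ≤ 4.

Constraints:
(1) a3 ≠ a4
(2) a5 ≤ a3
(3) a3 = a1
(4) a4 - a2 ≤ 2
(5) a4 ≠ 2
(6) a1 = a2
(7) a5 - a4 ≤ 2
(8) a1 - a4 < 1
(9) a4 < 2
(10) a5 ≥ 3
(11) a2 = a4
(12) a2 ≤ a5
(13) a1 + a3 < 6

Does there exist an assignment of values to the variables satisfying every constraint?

Unsatisfiable

From constraints 3, 6, and 11, a3 = a1 = a2 = a4, so a3 = a4. But constraint 1 says a3 ≠ a4. Contradiction.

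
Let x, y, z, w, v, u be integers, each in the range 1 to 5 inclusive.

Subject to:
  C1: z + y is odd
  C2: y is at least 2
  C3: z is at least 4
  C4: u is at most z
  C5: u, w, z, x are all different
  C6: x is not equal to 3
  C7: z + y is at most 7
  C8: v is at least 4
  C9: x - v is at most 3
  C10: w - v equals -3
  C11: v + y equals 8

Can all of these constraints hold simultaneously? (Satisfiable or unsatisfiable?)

Satisfiable

Setting (x, y, z, w, v, u) = (5, 3, 4, 2, 5, 3) satisfies everything: constraint 7: z + y = 7; constraint 9: x - v = 0, and the others follow.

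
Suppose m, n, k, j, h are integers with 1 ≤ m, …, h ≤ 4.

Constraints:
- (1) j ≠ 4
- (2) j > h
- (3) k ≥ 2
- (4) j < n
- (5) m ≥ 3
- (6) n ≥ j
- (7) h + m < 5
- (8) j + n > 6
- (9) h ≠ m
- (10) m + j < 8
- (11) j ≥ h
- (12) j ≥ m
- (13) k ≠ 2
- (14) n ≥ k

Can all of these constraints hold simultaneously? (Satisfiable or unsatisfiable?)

Setting (m, n, k, j, h) = (3, 4, 4, 3, 1) satisfies everything: constraint 7: h + m = 4; constraint 8: j + n = 7, and the others follow.

Satisfiable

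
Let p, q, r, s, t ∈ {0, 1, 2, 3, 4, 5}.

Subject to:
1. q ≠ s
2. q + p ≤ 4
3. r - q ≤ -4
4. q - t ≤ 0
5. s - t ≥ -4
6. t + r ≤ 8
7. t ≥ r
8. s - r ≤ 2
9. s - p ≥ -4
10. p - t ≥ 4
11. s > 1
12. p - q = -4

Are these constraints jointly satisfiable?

Unsatisfiable

Constraints 3, 4, 8, 9, and 10 give s − p ≥ -4, p − t ≥ 4, t − q ≥ 0, q − r ≥ 4, r − s ≥ -2.
Adding all 5 inequalities: the left sides telescope to 0, and the right sides sum to (-4) + 4 + 0 + 4 + (-2) = 2. So 0 ≥ 2, which is false.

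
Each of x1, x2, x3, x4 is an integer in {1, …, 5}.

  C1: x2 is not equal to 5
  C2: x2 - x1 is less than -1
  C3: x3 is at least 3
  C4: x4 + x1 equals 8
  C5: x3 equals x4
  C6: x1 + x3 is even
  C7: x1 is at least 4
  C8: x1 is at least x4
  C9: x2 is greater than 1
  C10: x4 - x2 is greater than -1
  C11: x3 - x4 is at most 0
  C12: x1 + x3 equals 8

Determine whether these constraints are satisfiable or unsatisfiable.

Satisfiable

The assignment x1 = 4, x2 = 2, x3 = 4, x4 = 4 works:
  constraint 2 holds since x2 - x1 = -2.
  constraint 4 holds since x4 + x1 = 8.
  constraint 10 holds since x4 - x2 = 2.
The rest check out directly.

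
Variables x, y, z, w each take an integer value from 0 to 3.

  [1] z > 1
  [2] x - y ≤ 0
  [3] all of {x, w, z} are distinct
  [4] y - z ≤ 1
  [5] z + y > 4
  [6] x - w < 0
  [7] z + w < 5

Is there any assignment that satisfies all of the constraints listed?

Setting (x, y, z, w) = (0, 3, 3, 1) satisfies everything: constraint 2: x - y = -3; constraint 4: y - z = 0; constraint 5: z + y = 6, and the others follow.

Satisfiable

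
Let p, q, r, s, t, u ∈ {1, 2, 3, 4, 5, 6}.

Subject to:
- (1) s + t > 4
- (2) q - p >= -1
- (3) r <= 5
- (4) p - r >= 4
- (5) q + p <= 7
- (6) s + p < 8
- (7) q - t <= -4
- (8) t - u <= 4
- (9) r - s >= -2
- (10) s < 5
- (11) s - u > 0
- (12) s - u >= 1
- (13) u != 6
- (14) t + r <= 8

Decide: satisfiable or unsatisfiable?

Unsatisfiable

Constraints 2, 4, 7, 8, 9, and 12 give p − r ≥ 4, r − s ≥ -2, s − u ≥ 1, u − t ≥ -4, t − q ≥ 4, q − p ≥ -1.
Adding all 6 inequalities: the left sides telescope to 0, and the right sides sum to 4 + (-2) + 1 + (-4) + 4 + (-1) = 2. So 0 ≥ 2, which is false.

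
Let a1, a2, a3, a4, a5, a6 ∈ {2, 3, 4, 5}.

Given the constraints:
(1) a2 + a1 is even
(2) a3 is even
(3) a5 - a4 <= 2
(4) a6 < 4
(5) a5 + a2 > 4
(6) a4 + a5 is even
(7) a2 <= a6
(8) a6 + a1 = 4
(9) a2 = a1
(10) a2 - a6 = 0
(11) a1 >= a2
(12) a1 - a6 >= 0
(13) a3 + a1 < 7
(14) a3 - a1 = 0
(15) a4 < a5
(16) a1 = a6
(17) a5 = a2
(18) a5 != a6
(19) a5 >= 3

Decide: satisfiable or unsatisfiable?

From constraints 9, 16, and 17, a5 = a2 = a1 = a6, so a5 = a6. But constraint 18 says a5 ≠ a6. Contradiction.

Unsatisfiable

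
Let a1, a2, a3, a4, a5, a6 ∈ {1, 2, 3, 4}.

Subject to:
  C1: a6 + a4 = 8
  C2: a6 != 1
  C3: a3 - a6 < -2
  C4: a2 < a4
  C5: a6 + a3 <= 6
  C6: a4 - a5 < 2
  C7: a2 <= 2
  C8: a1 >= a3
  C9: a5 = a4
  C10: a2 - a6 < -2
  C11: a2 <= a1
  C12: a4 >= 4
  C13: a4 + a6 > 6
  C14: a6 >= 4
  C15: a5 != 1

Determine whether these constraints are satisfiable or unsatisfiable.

Satisfiable

Setting (a1, a2, a3, a4, a5, a6) = (1, 1, 1, 4, 4, 4) satisfies everything: constraint 1: a6 + a4 = 8; constraint 3: a3 - a6 = -3, and the others follow.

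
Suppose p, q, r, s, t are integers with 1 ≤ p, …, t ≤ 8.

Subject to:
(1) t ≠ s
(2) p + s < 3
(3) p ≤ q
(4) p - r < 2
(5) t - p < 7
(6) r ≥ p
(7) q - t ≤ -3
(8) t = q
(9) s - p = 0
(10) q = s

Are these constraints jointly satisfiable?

From constraints 8 and 10, t = q = s, so t = s. But constraint 1 says t ≠ s. Contradiction.

Unsatisfiable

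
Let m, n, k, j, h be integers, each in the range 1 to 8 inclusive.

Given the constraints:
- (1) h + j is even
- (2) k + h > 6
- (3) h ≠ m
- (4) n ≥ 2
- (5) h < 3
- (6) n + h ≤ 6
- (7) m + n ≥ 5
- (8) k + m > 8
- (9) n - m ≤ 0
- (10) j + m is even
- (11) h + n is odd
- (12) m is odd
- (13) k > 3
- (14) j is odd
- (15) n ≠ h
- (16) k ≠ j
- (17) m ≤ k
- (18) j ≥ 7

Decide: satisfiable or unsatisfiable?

Satisfiable

One satisfying assignment is m = 3, n = 2, k = 8, j = 7, h = 1.
For the less obvious constraints — constraint 2: k + h = 9; constraint 6: n + h = 3; constraint 7: m + n = 5 — and the others hold by inspection.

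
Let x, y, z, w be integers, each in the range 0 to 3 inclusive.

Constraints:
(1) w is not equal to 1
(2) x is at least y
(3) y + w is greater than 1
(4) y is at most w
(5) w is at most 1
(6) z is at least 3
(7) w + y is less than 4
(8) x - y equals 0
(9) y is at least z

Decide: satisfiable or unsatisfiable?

Unsatisfiable

From constraints 6 and 9: y ≥ z and z ≥ 3, so y ≥ 3. From constraints 4 and 5: y ≤ w and w ≤ 1, so y ≤ 1. But 1 < 3, so no value of y works.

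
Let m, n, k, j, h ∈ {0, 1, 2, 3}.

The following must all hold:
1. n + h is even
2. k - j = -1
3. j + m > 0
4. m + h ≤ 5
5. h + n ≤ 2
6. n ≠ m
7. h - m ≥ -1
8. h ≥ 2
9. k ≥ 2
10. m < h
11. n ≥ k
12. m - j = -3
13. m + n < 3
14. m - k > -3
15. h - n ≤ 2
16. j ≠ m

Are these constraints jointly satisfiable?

From constraint 8: h ≥ 2. From constraints 9 and 11: n ≥ k ≥ 2. Hence h + n ≥ 4. But constraint 5 requires h + n ≤ 2, and 2 < 4. Contradiction.

Unsatisfiable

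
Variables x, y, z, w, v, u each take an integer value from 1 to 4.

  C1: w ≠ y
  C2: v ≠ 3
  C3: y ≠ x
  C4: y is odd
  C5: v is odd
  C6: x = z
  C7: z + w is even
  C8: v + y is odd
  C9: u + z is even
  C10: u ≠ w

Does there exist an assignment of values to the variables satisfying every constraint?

Constraint 5 makes v odd and constraint 4 makes y odd, so v + y must be even. Constraint 8 says v + y is odd — contradiction.

Unsatisfiable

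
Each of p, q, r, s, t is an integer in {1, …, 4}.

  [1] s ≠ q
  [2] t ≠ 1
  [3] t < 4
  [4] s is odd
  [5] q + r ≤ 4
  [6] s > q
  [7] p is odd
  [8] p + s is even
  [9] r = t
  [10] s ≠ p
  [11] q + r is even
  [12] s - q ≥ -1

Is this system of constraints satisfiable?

The assignment p = 1, q = 2, r = 2, s = 3, t = 2 works:
  constraint 4 holds since s = 3 is odd.
  constraint 5 holds since q + r = 4.
  constraint 12 holds since s - q = 1.
The rest check out directly.

Satisfiable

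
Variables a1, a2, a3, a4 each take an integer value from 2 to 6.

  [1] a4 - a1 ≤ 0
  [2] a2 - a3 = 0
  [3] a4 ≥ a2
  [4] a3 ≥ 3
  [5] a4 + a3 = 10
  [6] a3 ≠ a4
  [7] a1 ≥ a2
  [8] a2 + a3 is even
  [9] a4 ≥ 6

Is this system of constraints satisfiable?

One satisfying assignment is a1 = 6, a2 = 4, a3 = 4, a4 = 6.
For the less obvious constraints — constraint 1: a4 - a1 = 0; constraint 2: a2 - a3 = 0 — and the others hold by inspection.

Satisfiable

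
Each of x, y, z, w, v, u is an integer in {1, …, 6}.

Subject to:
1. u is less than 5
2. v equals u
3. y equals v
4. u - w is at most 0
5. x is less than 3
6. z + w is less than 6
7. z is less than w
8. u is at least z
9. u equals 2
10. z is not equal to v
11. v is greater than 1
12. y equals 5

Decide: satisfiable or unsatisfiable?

Unsatisfiable

Constraint 12 fixes y = 5 and constraint 9 fixes u = 2. Constraints 2 and 3 give y = v = u, so y = u. But 5 ≠ 2 — contradiction.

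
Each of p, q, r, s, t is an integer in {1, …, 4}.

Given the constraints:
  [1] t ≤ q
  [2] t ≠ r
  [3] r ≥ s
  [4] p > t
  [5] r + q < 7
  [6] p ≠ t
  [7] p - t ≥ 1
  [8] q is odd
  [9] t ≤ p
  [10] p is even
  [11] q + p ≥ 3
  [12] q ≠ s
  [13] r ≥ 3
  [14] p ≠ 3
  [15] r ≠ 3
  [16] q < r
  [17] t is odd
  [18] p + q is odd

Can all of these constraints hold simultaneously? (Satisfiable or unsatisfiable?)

The assignment p = 4, q = 1, r = 4, s = 2, t = 1 works:
  constraint 5 holds since r + q = 5.
  constraint 7 holds since p - t = 3.
  constraint 11 holds since q + p = 5.
The rest check out directly.

Satisfiable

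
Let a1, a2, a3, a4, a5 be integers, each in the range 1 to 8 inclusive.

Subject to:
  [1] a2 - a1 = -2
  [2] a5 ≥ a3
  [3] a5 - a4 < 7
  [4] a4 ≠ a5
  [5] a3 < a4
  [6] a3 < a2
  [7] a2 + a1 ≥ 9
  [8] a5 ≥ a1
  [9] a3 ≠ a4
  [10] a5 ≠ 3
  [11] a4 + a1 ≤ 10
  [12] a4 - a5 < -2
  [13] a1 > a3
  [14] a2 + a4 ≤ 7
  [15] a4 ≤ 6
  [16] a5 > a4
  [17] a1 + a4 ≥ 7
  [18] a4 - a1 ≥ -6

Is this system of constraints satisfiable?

Setting (a1, a2, a3, a4, a5) = (7, 5, 1, 2, 7) satisfies everything: constraint 1: a2 - a1 = -2; constraint 3: a5 - a4 = 5, and the others follow.

Satisfiable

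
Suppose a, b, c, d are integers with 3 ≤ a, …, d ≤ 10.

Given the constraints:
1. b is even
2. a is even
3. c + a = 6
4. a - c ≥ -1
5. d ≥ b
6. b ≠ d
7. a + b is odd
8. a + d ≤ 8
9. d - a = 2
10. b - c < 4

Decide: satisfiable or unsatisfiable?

Unsatisfiable

Constraint 2 makes a even and constraint 1 makes b even, so a + b must be even. Constraint 7 says a + b is odd — contradiction.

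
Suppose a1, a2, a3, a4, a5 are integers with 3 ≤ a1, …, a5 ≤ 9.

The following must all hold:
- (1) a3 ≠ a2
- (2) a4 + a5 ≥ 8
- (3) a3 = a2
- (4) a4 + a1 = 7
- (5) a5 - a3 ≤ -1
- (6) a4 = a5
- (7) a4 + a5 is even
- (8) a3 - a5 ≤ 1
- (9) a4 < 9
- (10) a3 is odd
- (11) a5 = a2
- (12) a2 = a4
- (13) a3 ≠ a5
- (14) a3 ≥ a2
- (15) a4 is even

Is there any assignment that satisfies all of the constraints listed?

From constraints 3, 6, and 12, a3 = a2 = a4 = a5, so a3 = a5. But constraint 13 says a3 ≠ a5. Contradiction.

Unsatisfiable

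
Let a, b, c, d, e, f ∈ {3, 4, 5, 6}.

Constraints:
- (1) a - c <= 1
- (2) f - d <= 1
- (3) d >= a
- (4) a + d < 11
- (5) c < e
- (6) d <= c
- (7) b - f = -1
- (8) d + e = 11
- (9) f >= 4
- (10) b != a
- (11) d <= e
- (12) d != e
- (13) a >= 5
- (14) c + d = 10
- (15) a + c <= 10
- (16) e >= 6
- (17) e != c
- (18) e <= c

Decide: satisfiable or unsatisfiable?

From constraints 16 and 18: c ≥ e ≥ 6. From constraints 3 and 13: d ≥ a ≥ 5. Hence c + d ≥ 11. But constraint 14 requires c + d = 10, and 10 < 11. Contradiction.

Unsatisfiable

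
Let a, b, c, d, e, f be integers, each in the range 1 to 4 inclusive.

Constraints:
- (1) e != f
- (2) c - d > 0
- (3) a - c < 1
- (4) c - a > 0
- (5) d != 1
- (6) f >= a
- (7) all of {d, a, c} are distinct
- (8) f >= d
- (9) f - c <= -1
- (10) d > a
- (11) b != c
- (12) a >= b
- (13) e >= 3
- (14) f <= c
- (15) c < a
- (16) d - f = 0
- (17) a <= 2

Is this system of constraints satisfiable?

Constraints 8, 9, 10, and 15 give c < a, a < d, d ≤ f, f < c. Chaining: c < a < d ≤ f < c, which forces c < c — impossible.

Unsatisfiable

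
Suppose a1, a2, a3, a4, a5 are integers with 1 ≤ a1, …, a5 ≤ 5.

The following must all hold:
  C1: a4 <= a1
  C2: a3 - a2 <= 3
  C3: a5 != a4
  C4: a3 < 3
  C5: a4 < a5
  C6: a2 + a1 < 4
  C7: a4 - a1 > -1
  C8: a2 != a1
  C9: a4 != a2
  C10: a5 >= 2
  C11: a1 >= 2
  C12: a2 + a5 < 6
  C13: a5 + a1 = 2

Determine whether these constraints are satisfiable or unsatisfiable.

From constraint 10: a5 ≥ 2. From constraint 11: a1 ≥ 2. Hence a5 + a1 ≥ 4. But constraint 13 requires a5 + a1 = 2, and 2 < 4. Contradiction.

Unsatisfiable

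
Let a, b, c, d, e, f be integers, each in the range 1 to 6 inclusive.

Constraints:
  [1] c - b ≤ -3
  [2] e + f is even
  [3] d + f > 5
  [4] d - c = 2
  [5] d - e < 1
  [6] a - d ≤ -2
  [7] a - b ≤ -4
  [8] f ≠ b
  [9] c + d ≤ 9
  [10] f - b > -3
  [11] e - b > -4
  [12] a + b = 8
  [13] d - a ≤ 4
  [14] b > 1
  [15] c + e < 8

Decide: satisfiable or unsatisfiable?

Setting (a, b, c, d, e, f) = (2, 6, 2, 4, 4, 4) satisfies everything: constraint 1: c - b = -4; constraint 3: d + f = 8, and the others follow.

Satisfiable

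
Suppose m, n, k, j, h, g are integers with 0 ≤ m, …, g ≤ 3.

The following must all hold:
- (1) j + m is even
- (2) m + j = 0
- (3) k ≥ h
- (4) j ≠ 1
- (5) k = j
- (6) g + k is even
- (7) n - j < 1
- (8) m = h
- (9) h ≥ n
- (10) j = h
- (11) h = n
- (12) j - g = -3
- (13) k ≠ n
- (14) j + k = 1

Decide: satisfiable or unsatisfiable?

Unsatisfiable

From constraints 5, 10, and 11, k = j = h = n, so k = n. But constraint 13 says k ≠ n. Contradiction.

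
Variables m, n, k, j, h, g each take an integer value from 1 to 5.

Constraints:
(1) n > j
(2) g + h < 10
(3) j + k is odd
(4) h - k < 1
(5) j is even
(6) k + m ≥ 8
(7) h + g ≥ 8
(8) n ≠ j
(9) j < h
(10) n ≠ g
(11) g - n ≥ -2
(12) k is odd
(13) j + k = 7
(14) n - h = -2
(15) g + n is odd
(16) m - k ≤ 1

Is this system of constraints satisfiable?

Satisfiable

The assignment m = 3, n = 3, k = 5, j = 2, h = 5, g = 4 works:
  constraint 2 holds since g + h = 9.
  constraint 4 holds since h - k = 0.
The rest check out directly.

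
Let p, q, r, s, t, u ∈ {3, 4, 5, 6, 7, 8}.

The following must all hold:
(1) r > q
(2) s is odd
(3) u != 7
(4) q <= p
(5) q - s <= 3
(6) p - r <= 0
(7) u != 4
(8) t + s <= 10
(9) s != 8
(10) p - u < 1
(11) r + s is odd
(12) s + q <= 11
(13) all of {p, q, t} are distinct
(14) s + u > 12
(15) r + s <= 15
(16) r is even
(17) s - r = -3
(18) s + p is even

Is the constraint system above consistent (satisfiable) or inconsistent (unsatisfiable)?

Take p = 7, q = 5, r = 8, s = 5, t = 4, u = 8. Then constraint 5: q - s = 0; constraint 6: p - r = -1, and every other listed constraint is also met.

Satisfiable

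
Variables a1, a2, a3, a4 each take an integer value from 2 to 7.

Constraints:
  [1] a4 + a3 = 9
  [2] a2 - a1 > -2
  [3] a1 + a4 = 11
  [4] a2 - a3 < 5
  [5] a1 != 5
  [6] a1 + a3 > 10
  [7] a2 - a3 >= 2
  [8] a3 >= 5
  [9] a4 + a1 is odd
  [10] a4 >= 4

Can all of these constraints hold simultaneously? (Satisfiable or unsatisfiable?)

Take a1 = 7, a2 = 7, a3 = 5, a4 = 4. Then constraint 1: a4 + a3 = 9; constraint 2: a2 - a1 = 0, and every other listed constraint is also met.

Satisfiable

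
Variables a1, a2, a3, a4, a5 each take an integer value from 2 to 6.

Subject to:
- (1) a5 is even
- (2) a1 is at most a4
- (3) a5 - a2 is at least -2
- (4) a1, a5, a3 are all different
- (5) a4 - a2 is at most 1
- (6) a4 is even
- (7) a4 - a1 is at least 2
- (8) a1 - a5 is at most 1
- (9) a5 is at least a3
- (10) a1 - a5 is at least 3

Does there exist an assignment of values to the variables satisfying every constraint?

Constraints 3, 5, 7, and 10 give a2 − a4 ≥ -1, a4 − a1 ≥ 2, a1 − a5 ≥ 3, a5 − a2 ≥ -2.
Adding all 4 inequalities: the left sides telescope to 0, and the right sides sum to (-1) + 2 + 3 + (-2) = 2. So 0 ≥ 2, which is false.

Unsatisfiable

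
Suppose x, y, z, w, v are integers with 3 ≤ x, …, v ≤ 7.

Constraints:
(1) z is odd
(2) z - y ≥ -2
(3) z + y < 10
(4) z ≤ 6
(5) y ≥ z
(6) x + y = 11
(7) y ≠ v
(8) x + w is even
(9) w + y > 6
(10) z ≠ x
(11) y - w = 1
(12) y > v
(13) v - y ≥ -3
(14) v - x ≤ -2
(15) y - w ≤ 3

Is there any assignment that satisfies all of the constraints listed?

Satisfiable

Setting (x, y, z, w, v) = (7, 4, 3, 3, 3) satisfies everything: constraint 2: z - y = -1; constraint 3: z + y = 7; constraint 6: x + y = 11, and the others follow.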